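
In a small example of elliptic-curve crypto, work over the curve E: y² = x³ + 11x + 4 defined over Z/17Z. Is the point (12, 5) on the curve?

y² = 5² ≡ 8; x³ + 11x + 4 = 1864 ≡ 11 (mod 17). 8 ≠ 11.

no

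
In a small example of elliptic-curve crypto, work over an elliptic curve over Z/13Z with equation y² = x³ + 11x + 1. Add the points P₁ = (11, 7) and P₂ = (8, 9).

(6, 7)

(11, 7) + (8, 9). λ = (9 - 7)/(8 - 11) ≡ 2/10 mod 13. 10⁻¹ ≡ 4 (mod 13) since 10·4 = 40 ≡ 1, so λ ≡ 8.
  x = λ² - 11 - 8 = 64 - 19 ≡ 6; y = λ·(11 - 6) - 7 ≡ 7. → (6, 7)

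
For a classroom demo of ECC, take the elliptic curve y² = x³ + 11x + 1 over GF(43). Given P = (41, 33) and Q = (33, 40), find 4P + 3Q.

(0, 1)

First 4P:
Repeated addition: build up to 4P.
2P: tangent at (41, 33): λ = (3·41² + 11)/(2·33) ≡ 23/23. 23⁻¹ ≡ 15 (mod 43) since 23·15 = 345 ≡ 1, so λ ≡ 23·15 ≡ 1.
  x = λ² - 41 - 41 = 1 - 82 ≡ 5; y = λ·(41 - 5) - 33 ≡ 3. → (5, 3)
3P: (5, 3) + (41, 33). λ = (33 - 3)/(41 - 5) ≡ 30/36 mod 43. 36⁻¹ ≡ 6 (mod 43), so λ ≡ 8.
  x = λ² - 5 - 41 = 64 - 46 ≡ 18; y = λ·(5 - 18) - 3 ≡ 22. → (18, 22)
4P: (18, 22) + (41, 33). λ = (33 - 22)/(41 - 18) ≡ 11/23 mod 43. 23⁻¹ ≡ 15 (mod 43), so λ ≡ 36.
  x = λ² - 18 - 41 = 1296 - 59 ≡ 33; y = λ·(18 - 33) - 22 ≡ 40. → (33, 40)
4P = (33, 40).
Next 3Q:
Repeated addition: build up to 3Q.
2Q: tangent at (33, 40): λ = (3·33² + 11)/(2·40) ≡ 10/37. 37⁻¹ ≡ 7 (mod 43), so λ ≡ 10·7 ≡ 27.
  x = λ² - 33 - 33 = 729 - 66 ≡ 18; y = λ·(33 - 18) - 40 ≡ 21. → (18, 21)
3Q: (18, 21) + (33, 40). λ = (40 - 21)/(33 - 18) ≡ 19/15 mod 43. 15⁻¹ ≡ 23 (mod 43), so λ ≡ 7.
  x = λ² - 18 - 33 = 49 - 51 ≡ 41; y = λ·(18 - 41) - 21 ≡ 33. → (41, 33)
3Q = (41, 33).
Finally 4P + 3Q:
(33, 40) + (41, 33). λ = (33 - 40)/(41 - 33) ≡ 36/8 mod 43. 8⁻¹ ≡ 27 (mod 43), so λ ≡ 26.
  x = λ² - 33 - 41 = 676 - 74 ≡ 0; y = λ·(33 - 0) - 40 ≡ 1. → (0, 1)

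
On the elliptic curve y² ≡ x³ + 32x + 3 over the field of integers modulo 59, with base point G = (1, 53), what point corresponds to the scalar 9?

Double-and-add on 9 = (1001)₂. Start with G = (1, 53) for the leading 1-bit.
double: tangent at (1, 53): λ = (3·1² + 32)/(2·53) ≡ 35/47. 47⁻¹ ≡ 54 (mod 59), so λ ≡ 35·54 ≡ 2.
  x = λ² - 1 - 1 = 4 - 2 ≡ 2; y = λ·(1 - 2) - 53 ≡ 4. → (2, 4)
double: tangent at (2, 4): λ = (3·2² + 32)/(2·4) ≡ 44/8. 8⁻¹ ≡ 37 (mod 59) since 8·37 = 296 ≡ 1, so λ ≡ 44·37 ≡ 35.
  x = λ² - 2 - 2 = 1225 - 4 ≡ 41; y = λ·(2 - 41) - 4 ≡ 47. → (41, 47)
double: tangent at (41, 47): λ = (3·41² + 32)/(2·47) ≡ 1/35. 35⁻¹ ≡ 27 (mod 59), so λ ≡ 1·27 ≡ 27.
  x = λ² - 41 - 41 = 729 - 82 ≡ 57; y = λ·(41 - 57) - 47 ≡ 52. → (57, 52)
add G: (57, 52) + (1, 53). λ = (53 - 52)/(1 - 57) ≡ 1/3 mod 59. 3⁻¹ ≡ 20 (mod 59), so λ ≡ 20.
  x = λ² - 57 - 1 = 400 - 58 ≡ 47; y = λ·(57 - 47) - 52 ≡ 30. → (47, 30)

(47, 30)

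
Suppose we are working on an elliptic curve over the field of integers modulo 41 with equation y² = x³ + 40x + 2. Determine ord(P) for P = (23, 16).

12

2P: tangent at (23, 16): λ = (3·23² + 40)/(2·16) ≡ 28/32. 32⁻¹ ≡ 9 (mod 41), so λ ≡ 28·9 ≡ 6.
  x = λ² - 23 - 23 = 36 - 46 ≡ 31; y = λ·(23 - 31) - 16 ≡ 18. → (31, 18)
3P: (31, 18) + (23, 16). λ = (16 - 18)/(23 - 31) ≡ 39/33 mod 41. 33⁻¹ ≡ 5 (mod 41) since 33·5 = 165 ≡ 1, so λ ≡ 31.
  x = λ² - 31 - 23 = 961 - 54 ≡ 5; y = λ·(31 - 5) - 18 ≡ 9. → (5, 9)
4P: (5, 9) + (23, 16). λ = (16 - 9)/(23 - 5) ≡ 7/18 mod 41. 18⁻¹ ≡ 16 (mod 41), so λ ≡ 30.
  x = λ² - 5 - 23 = 900 - 28 ≡ 11; y = λ·(5 - 11) - 9 ≡ 16. → (11, 16)
5P: (11, 16) + (23, 16). λ = (16 - 16)/(23 - 11) ≡ 0/12 mod 41. 12⁻¹ ≡ 24 (mod 41), so λ ≡ 0.
  x = λ² - 11 - 23 = 0 - 34 ≡ 7; y = λ·(11 - 7) - 16 ≡ 25. → (7, 25)
6P: (7, 25) + (23, 16). λ = (16 - 25)/(23 - 7) ≡ 32/16 mod 41. 16⁻¹ ≡ 18 (mod 41), so λ ≡ 2.
  x = λ² - 7 - 23 = 4 - 30 ≡ 15; y = λ·(7 - 15) - 25 ≡ 0. → (15, 0)
7P: (15, 0) + (23, 16). λ = (16 - 0)/(23 - 15) ≡ 16/8 mod 41. 8⁻¹ ≡ 36 (mod 41), so λ ≡ 2.
  x = λ² - 15 - 23 = 4 - 38 ≡ 7; y = λ·(15 - 7) - 0 ≡ 16. → (7, 16)
8P: (7, 16) + (23, 16). λ = (16 - 16)/(23 - 7) ≡ 0/16 mod 41. 16⁻¹ ≡ 18 (mod 41), so λ ≡ 0.
  x = λ² - 7 - 23 = 0 - 30 ≡ 11; y = λ·(7 - 11) - 16 ≡ 25. → (11, 25)
9P: (11, 25) + (23, 16). λ = (16 - 25)/(23 - 11) ≡ 32/12 mod 41. 12⁻¹ ≡ 24 (mod 41), so λ ≡ 30.
  x = λ² - 11 - 23 = 900 - 34 ≡ 5; y = λ·(11 - 5) - 25 ≡ 32. → (5, 32)
10P: (5, 32) + (23, 16). λ = (16 - 32)/(23 - 5) ≡ 25/18 mod 41. 18⁻¹ ≡ 16 (mod 41), so λ ≡ 31.
  x = λ² - 5 - 23 = 961 - 28 ≡ 31; y = λ·(5 - 31) - 32 ≡ 23. → (31, 23)
11P: (31, 23) + (23, 16). λ = (16 - 23)/(23 - 31) ≡ 34/33 mod 41. 33⁻¹ ≡ 5 (mod 41), so λ ≡ 6.
  x = λ² - 31 - 23 = 36 - 54 ≡ 23; y = λ·(31 - 23) - 23 ≡ 25. → (23, 25)
12P: (23, 25) + (23, 16): same x and y₁ ≡ -y₂, so the sum is O.
12P = O, so the order is 12.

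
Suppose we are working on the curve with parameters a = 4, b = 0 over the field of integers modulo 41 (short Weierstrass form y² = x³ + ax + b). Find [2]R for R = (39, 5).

(0, 0)

tangent at (39, 5): λ = (3·39² + 4)/(2·5) ≡ 16/10. 10⁻¹ ≡ 37 (mod 41), so λ ≡ 16·37 ≡ 18.
  x = λ² - 39 - 39 = 324 - 78 ≡ 0; y = λ·(39 - 0) - 5 ≡ 0. → (0, 0)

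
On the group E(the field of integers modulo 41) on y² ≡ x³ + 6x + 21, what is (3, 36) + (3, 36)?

tangent at (3, 36): λ = (3·3² + 6)/(2·36) ≡ 33/31. 31⁻¹ ≡ 4 (mod 41), so λ ≡ 33·4 ≡ 9.
  x = λ² - 3 - 3 = 81 - 6 ≡ 34; y = λ·(3 - 34) - 36 ≡ 13. → (34, 13)

(34, 13)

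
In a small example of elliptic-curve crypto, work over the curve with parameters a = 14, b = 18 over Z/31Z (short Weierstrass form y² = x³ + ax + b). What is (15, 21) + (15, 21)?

tangent at (15, 21): λ = (3·15² + 14)/(2·21) ≡ 7/11. 11⁻¹ ≡ 17 (mod 31), so λ ≡ 7·17 ≡ 26.
  x = λ² - 15 - 15 = 676 - 30 ≡ 26; y = λ·(15 - 26) - 21 ≡ 3. → (26, 3)

(26, 3)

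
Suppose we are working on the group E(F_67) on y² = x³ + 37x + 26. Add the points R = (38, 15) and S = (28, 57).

(38, 15) + (28, 57). λ = (57 - 15)/(28 - 38) ≡ 42/57 mod 67. 57⁻¹ ≡ 20 (mod 67), so λ ≡ 36.
  x = λ² - 38 - 28 = 1296 - 66 ≡ 24; y = λ·(38 - 24) - 15 ≡ 20. → (24, 20)

(24, 20)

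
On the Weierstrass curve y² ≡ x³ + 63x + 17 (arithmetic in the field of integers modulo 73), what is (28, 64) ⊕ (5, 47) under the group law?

(52, 23)

(28, 64) + (5, 47). λ = (47 - 64)/(5 - 28) ≡ 56/50 mod 73. 50⁻¹ ≡ 19 (mod 73) since 50·19 = 950 ≡ 1, so λ ≡ 42.
  x = λ² - 28 - 5 = 1764 - 33 ≡ 52; y = λ·(28 - 52) - 64 ≡ 23. → (52, 23)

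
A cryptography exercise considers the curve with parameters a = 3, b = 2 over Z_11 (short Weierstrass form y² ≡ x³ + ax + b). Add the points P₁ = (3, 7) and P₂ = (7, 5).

(4, 10)

(3, 7) + (7, 5). λ = (5 - 7)/(7 - 3) ≡ 9/4 mod 11. 4⁻¹ ≡ 3 (mod 11), so λ ≡ 5.
  x = λ² - 3 - 7 = 25 - 10 ≡ 4; y = λ·(3 - 4) - 7 ≡ 10. → (4, 10)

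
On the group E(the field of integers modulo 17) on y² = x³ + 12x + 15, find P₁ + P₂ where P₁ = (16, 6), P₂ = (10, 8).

(16, 6) + (10, 8). λ = (8 - 6)/(10 - 16) ≡ 2/11 mod 17. 11⁻¹ ≡ 14 (mod 17), so λ ≡ 11.
  x = λ² - 16 - 10 = 121 - 26 ≡ 10; y = λ·(16 - 10) - 6 ≡ 9. → (10, 9)

(10, 9)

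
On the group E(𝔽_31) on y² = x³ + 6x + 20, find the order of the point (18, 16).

8

2P: tangent at (18, 16): λ = (3·18² + 6)/(2·16) ≡ 17/1. 1⁻¹ ≡ 1 (mod 31) since 1·1 = 1 ≡ 1, so λ ≡ 17·1 ≡ 17.
  x = λ² - 18 - 18 = 289 - 36 ≡ 5; y = λ·(18 - 5) - 16 ≡ 19. → (5, 19)
3P: (5, 19) + (18, 16). λ = (16 - 19)/(18 - 5) ≡ 28/13 mod 31. 13⁻¹ ≡ 12 (mod 31) since 13·12 = 156 ≡ 1, so λ ≡ 26.
  x = λ² - 5 - 18 = 676 - 23 ≡ 2; y = λ·(5 - 2) - 19 ≡ 28. → (2, 28)
4P: (2, 28) + (18, 16). λ = (16 - 28)/(18 - 2) ≡ 19/16 mod 31. 16⁻¹ ≡ 2 (mod 31), so λ ≡ 7.
  x = λ² - 2 - 18 = 49 - 20 ≡ 29; y = λ·(2 - 29) - 28 ≡ 0. → (29, 0)
5P: (29, 0) + (18, 16). λ = (16 - 0)/(18 - 29) ≡ 16/20 mod 31. 20⁻¹ ≡ 14 (mod 31) since 20·14 = 280 ≡ 1, so λ ≡ 7.
  x = λ² - 29 - 18 = 49 - 47 ≡ 2; y = λ·(29 - 2) - 0 ≡ 3. → (2, 3)
6P: (2, 3) + (18, 16). λ = (16 - 3)/(18 - 2) ≡ 13/16 mod 31. 16⁻¹ ≡ 2 (mod 31), so λ ≡ 26.
  x = λ² - 2 - 18 = 676 - 20 ≡ 5; y = λ·(2 - 5) - 3 ≡ 12. → (5, 12)
7P: (5, 12) + (18, 16). λ = (16 - 12)/(18 - 5) ≡ 4/13 mod 31. 13⁻¹ ≡ 12 (mod 31) since 13·12 = 156 ≡ 1, so λ ≡ 17.
  x = λ² - 5 - 18 = 289 - 23 ≡ 18; y = λ·(5 - 18) - 12 ≡ 15. → (18, 15)
8P: (18, 15) + (18, 16): same x and y₁ ≡ -y₂, so the sum is the point at infinity.
8P = the point at infinity, so the order is 8.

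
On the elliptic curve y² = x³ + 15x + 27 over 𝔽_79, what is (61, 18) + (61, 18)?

tangent at (61, 18): λ = (3·61² + 15)/(2·18) ≡ 39/36. 36⁻¹ ≡ 11 (mod 79), so λ ≡ 39·11 ≡ 34.
  x = λ² - 61 - 61 = 1156 - 122 ≡ 7; y = λ·(61 - 7) - 18 ≡ 1. → (7, 1)

(7, 1)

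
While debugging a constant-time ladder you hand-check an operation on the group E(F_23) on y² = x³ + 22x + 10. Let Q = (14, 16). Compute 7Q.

Double-and-add on 7 = (111)₂. Start with Q = (14, 16) for the leading 1-bit.
double: tangent at (14, 16): λ = (3·14² + 22)/(2·16) ≡ 12/9. 9⁻¹ ≡ 18 (mod 23), so λ ≡ 12·18 ≡ 9.
  x = λ² - 14 - 14 = 81 - 28 ≡ 7; y = λ·(14 - 7) - 16 ≡ 1. → (7, 1)
add Q: (7, 1) + (14, 16). λ = (16 - 1)/(14 - 7) ≡ 15/7 mod 23. 7⁻¹ ≡ 10 (mod 23) since 7·10 = 70 ≡ 1, so λ ≡ 12.
  x = λ² - 7 - 14 = 144 - 21 ≡ 8; y = λ·(7 - 8) - 1 ≡ 10. → (8, 10)
double: tangent at (8, 10): λ = (3·8² + 22)/(2·10) ≡ 7/20. 20⁻¹ ≡ 15 (mod 23) since 20·15 = 300 ≡ 1, so λ ≡ 7·15 ≡ 13.
  x = λ² - 8 - 8 = 169 - 16 ≡ 15; y = λ·(8 - 15) - 10 ≡ 14. → (15, 14)
add Q: (15, 14) + (14, 16). λ = (16 - 14)/(14 - 15) ≡ 2/22 mod 23. 22⁻¹ ≡ 22 (mod 23), so λ ≡ 21.
  x = λ² - 15 - 14 = 441 - 29 ≡ 21; y = λ·(15 - 21) - 14 ≡ 21. → (21, 21)

(21, 21)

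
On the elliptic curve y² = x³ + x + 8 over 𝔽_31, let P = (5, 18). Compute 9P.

Double-and-add on 9 = (1001)₂. Start with P = (5, 18) for the leading 1-bit.
double: tangent at (5, 18): λ = (3·5² + 1)/(2·18) ≡ 14/5. 5⁻¹ ≡ 25 (mod 31), so λ ≡ 14·25 ≡ 9.
  x = λ² - 5 - 5 = 81 - 10 ≡ 9; y = λ·(5 - 9) - 18 ≡ 8. → (9, 8)
double: tangent at (9, 8): λ = (3·9² + 1)/(2·8) ≡ 27/16. 16⁻¹ ≡ 2 (mod 31), so λ ≡ 27·2 ≡ 23.
  x = λ² - 9 - 9 = 529 - 18 ≡ 15; y = λ·(9 - 15) - 8 ≡ 9. → (15, 9)
double: tangent at (15, 9): λ = (3·15² + 1)/(2·9) ≡ 25/18. 18⁻¹ ≡ 19 (mod 31), so λ ≡ 25·19 ≡ 10.
  x = λ² - 15 - 15 = 100 - 30 ≡ 8; y = λ·(15 - 8) - 9 ≡ 30. → (8, 30)
add P: (8, 30) + (5, 18). λ = (18 - 30)/(5 - 8) ≡ 19/28 mod 31. 28⁻¹ ≡ 10 (mod 31), so λ ≡ 4.
  x = λ² - 8 - 5 = 16 - 13 ≡ 3; y = λ·(8 - 3) - 30 ≡ 21. → (3, 21)

(3, 21)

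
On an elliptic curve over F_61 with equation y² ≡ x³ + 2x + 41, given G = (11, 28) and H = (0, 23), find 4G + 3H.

(4, 33)

First 4G:
Double-and-add on 4 = (100)₂. Start with G = (11, 28) for the leading 1-bit.
double: tangent at (11, 28): λ = (3·11² + 2)/(2·28) ≡ 60/56. 56⁻¹ ≡ 12 (mod 61) since 56·12 = 672 ≡ 1, so λ ≡ 60·12 ≡ 49.
  x = λ² - 11 - 11 = 2401 - 22 ≡ 0; y = λ·(11 - 0) - 28 ≡ 23. → (0, 23)
double: tangent at (0, 23): λ = (3·0² + 2)/(2·23) ≡ 2/46. 46⁻¹ ≡ 4 (mod 61), so λ ≡ 2·4 ≡ 8.
  x = λ² - 0 - 0 = 64 - 0 ≡ 3; y = λ·(0 - 3) - 23 ≡ 14. → (3, 14)
4G = (3, 14).
Next 3H:
Repeated addition: build up to 3H.
2H: tangent at (0, 23): λ = (3·0² + 2)/(2·23) ≡ 2/46. 46⁻¹ ≡ 4 (mod 61), so λ ≡ 2·4 ≡ 8.
  x = λ² - 0 - 0 = 64 - 0 ≡ 3; y = λ·(0 - 3) - 23 ≡ 14. → (3, 14)
3H: (3, 14) + (0, 23). λ = (23 - 14)/(0 - 3) ≡ 9/58 mod 61. 58⁻¹ ≡ 20 (mod 61) since 58·20 = 1160 ≡ 1, so λ ≡ 58.
  x = λ² - 3 - 0 = 3364 - 3 ≡ 6; y = λ·(3 - 6) - 14 ≡ 56. → (6, 56)
3H = (6, 56).
Finally 4G + 3H:
(3, 14) + (6, 56). λ = (56 - 14)/(6 - 3) ≡ 42/3 mod 61. 3⁻¹ ≡ 41 (mod 61), so λ ≡ 14.
  x = λ² - 3 - 6 = 196 - 9 ≡ 4; y = λ·(3 - 4) - 14 ≡ 33. → (4, 33)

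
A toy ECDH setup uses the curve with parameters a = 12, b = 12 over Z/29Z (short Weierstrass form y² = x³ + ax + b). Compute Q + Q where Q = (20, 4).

tangent at (20, 4): λ = (3·20² + 12)/(2·4) ≡ 23/8. 8⁻¹ ≡ 11 (mod 29), so λ ≡ 23·11 ≡ 21.
  x = λ² - 20 - 20 = 441 - 40 ≡ 24; y = λ·(20 - 24) - 4 ≡ 28. → (24, 28)

(24, 28)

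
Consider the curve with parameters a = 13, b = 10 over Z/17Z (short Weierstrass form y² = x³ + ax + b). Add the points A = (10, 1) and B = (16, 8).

(7, 11)

(10, 1) + (16, 8). λ = (8 - 1)/(16 - 10) ≡ 7/6 mod 17. 6⁻¹ ≡ 3 (mod 17), so λ ≡ 4.
  x = λ² - 10 - 16 = 16 - 26 ≡ 7; y = λ·(10 - 7) - 1 ≡ 11. → (7, 11)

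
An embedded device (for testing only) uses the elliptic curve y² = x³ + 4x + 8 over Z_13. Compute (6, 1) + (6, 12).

O

The two points share x = 6 and their y-coordinates satisfy 1 + 12 ≡ 0 (mod 13), so they are inverses. Their sum is O.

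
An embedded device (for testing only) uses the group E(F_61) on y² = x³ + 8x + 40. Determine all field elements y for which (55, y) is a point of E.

x³ + 8x + 40 = 166855 ≡ 20 (mod 61).
Square roots of 20 mod 61: 9 and 52 (since 9² = 81 ≡ 20).

9, 52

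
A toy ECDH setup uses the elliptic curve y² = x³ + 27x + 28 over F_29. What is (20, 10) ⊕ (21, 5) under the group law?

(13, 13)

(20, 10) + (21, 5). λ = (5 - 10)/(21 - 20) ≡ 24/1 mod 29. 1⁻¹ ≡ 1 (mod 29), so λ ≡ 24.
  x = λ² - 20 - 21 = 576 - 41 ≡ 13; y = λ·(20 - 13) - 10 ≡ 13. → (13, 13)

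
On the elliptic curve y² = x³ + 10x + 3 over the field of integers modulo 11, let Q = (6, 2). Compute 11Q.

(1, 6)

Double-and-add on 11 = (1011)₂. Start with Q = (6, 2) for the leading 1-bit.
double: tangent at (6, 2): λ = (3·6² + 10)/(2·2) ≡ 8/4. 4⁻¹ ≡ 3 (mod 11), so λ ≡ 8·3 ≡ 2.
  x = λ² - 6 - 6 = 4 - 12 ≡ 3; y = λ·(6 - 3) - 2 ≡ 4. → (3, 4)
double: tangent at (3, 4): λ = (3·3² + 10)/(2·4) ≡ 4/8. 8⁻¹ ≡ 7 (mod 11), so λ ≡ 4·7 ≡ 6.
  x = λ² - 3 - 3 = 36 - 6 ≡ 8; y = λ·(3 - 8) - 4 ≡ 10. → (8, 10)
add Q: (8, 10) + (6, 2). λ = (2 - 10)/(6 - 8) ≡ 3/9 mod 11. 9⁻¹ ≡ 5 (mod 11), so λ ≡ 4.
  x = λ² - 8 - 6 = 16 - 14 ≡ 2; y = λ·(8 - 2) - 10 ≡ 3. → (2, 3)
double: tangent at (2, 3): λ = (3·2² + 10)/(2·3) ≡ 0/6. 6⁻¹ ≡ 2 (mod 11) since 6·2 = 12 ≡ 1, so λ ≡ 0·2 ≡ 0.
  x = λ² - 2 - 2 = 0 - 4 ≡ 7; y = λ·(2 - 7) - 3 ≡ 8. → (7, 8)
add Q: (7, 8) + (6, 2). λ = (2 - 8)/(6 - 7) ≡ 5/10 mod 11. 10⁻¹ ≡ 10 (mod 11) since 10·10 = 100 ≡ 1, so λ ≡ 6.
  x = λ² - 7 - 6 = 36 - 13 ≡ 1; y = λ·(7 - 1) - 8 ≡ 6. → (1, 6)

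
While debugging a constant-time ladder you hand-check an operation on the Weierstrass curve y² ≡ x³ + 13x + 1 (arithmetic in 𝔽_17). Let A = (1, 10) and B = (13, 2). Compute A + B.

(1, 10) + (13, 2). λ = (2 - 10)/(13 - 1) ≡ 9/12 mod 17. 12⁻¹ ≡ 10 (mod 17), so λ ≡ 5.
  x = λ² - 1 - 13 = 25 - 14 ≡ 11; y = λ·(1 - 11) - 10 ≡ 8. → (11, 8)

(11, 8)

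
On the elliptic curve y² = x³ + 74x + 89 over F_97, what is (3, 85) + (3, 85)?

tangent at (3, 85): λ = (3·3² + 74)/(2·85) ≡ 4/73. 73⁻¹ ≡ 4 (mod 97) since 73·4 = 292 ≡ 1, so λ ≡ 4·4 ≡ 16.
  x = λ² - 3 - 3 = 256 - 6 ≡ 56; y = λ·(3 - 56) - 85 ≡ 37. → (56, 37)

(56, 37)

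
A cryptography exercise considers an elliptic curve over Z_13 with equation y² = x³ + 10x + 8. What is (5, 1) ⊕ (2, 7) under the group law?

(5, 1) + (2, 7). λ = (7 - 1)/(2 - 5) ≡ 6/10 mod 13. 10⁻¹ ≡ 4 (mod 13), so λ ≡ 11.
  x = λ² - 5 - 2 = 121 - 7 ≡ 10; y = λ·(5 - 10) - 1 ≡ 9. → (10, 9)

(10, 9)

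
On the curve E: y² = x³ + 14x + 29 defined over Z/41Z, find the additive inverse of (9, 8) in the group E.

(9, 33)

-(9, 8) = (9, -8 mod 41) = (9, 33).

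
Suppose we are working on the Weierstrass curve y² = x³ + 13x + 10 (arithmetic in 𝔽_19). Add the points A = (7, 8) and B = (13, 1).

(3, 0)

(7, 8) + (13, 1). λ = (1 - 8)/(13 - 7) ≡ 12/6 mod 19. 6⁻¹ ≡ 16 (mod 19), so λ ≡ 2.
  x = λ² - 7 - 13 = 4 - 20 ≡ 3; y = λ·(7 - 3) - 8 ≡ 0. → (3, 0)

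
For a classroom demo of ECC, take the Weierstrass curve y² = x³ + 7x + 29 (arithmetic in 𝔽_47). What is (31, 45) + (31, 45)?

tangent at (31, 45): λ = (3·31² + 7)/(2·45) ≡ 23/43. 43⁻¹ ≡ 35 (mod 47), so λ ≡ 23·35 ≡ 6.
  x = λ² - 31 - 31 = 36 - 62 ≡ 21; y = λ·(31 - 21) - 45 ≡ 15. → (21, 15)

(21, 15)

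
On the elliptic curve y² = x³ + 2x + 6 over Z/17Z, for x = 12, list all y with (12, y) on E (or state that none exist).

x³ + 2x + 6 = 1758 ≡ 7 (mod 17).
7 is a non-residue mod 17; no y exists.

none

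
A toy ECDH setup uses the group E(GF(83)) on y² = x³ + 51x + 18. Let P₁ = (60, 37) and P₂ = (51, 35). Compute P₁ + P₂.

(60, 37) + (51, 35). λ = (35 - 37)/(51 - 60) ≡ 81/74 mod 83. 74⁻¹ ≡ 46 (mod 83) since 74·46 = 3404 ≡ 1, so λ ≡ 74.
  x = λ² - 60 - 51 = 5476 - 111 ≡ 53; y = λ·(60 - 53) - 37 ≡ 66. → (53, 66)

(53, 66)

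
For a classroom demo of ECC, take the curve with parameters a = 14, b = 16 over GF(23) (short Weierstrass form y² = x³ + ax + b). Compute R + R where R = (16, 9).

(14, 14)

tangent at (16, 9): λ = (3·16² + 14)/(2·9) ≡ 0/18. 18⁻¹ ≡ 9 (mod 23), so λ ≡ 0·9 ≡ 0.
  x = λ² - 16 - 16 = 0 - 32 ≡ 14; y = λ·(16 - 14) - 9 ≡ 14. → (14, 14)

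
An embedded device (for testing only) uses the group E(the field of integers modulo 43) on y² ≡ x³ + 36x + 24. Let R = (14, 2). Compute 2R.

(13, 25)

tangent at (14, 2): λ = (3·14² + 36)/(2·2) ≡ 22/4. 4⁻¹ ≡ 11 (mod 43), so λ ≡ 22·11 ≡ 27.
  x = λ² - 14 - 14 = 729 - 28 ≡ 13; y = λ·(14 - 13) - 2 ≡ 25. → (13, 25)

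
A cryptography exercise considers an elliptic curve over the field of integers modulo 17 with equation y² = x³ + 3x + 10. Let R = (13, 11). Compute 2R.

(8, 6)

tangent at (13, 11): λ = (3·13² + 3)/(2·11) ≡ 0/5. 5⁻¹ ≡ 7 (mod 17), so λ ≡ 0·7 ≡ 0.
  x = λ² - 13 - 13 = 0 - 26 ≡ 8; y = λ·(13 - 8) - 11 ≡ 6. → (8, 6)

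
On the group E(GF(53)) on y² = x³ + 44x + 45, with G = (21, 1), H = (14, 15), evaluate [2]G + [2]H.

(45, 20)

First 2G:
Repeated addition: build up to 2G.
2G: tangent at (21, 1): λ = (3·21² + 44)/(2·1) ≡ 42/2. 2⁻¹ ≡ 27 (mod 53) since 2·27 = 54 ≡ 1, so λ ≡ 42·27 ≡ 21.
  x = λ² - 21 - 21 = 441 - 42 ≡ 28; y = λ·(21 - 28) - 1 ≡ 11. → (28, 11)
2G = (28, 11).
Next 2H:
Repeated addition: build up to 2H.
2H: tangent at (14, 15): λ = (3·14² + 44)/(2·15) ≡ 49/30. 30⁻¹ ≡ 23 (mod 53), so λ ≡ 49·23 ≡ 14.
  x = λ² - 14 - 14 = 196 - 28 ≡ 9; y = λ·(14 - 9) - 15 ≡ 2. → (9, 2)
2H = (9, 2).
Finally 2G + 2H:
(28, 11) + (9, 2). λ = (2 - 11)/(9 - 28) ≡ 44/34 mod 53. 34⁻¹ ≡ 39 (mod 53), so λ ≡ 20.
  x = λ² - 28 - 9 = 400 - 37 ≡ 45; y = λ·(28 - 45) - 11 ≡ 20. → (45, 20)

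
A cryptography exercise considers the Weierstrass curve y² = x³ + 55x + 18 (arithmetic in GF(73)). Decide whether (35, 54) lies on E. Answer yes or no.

y² = 54² ≡ 69; x³ + 55x + 18 = 44818 ≡ 69 (mod 73). 69 = 69.

yes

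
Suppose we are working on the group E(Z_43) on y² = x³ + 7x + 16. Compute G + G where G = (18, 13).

tangent at (18, 13): λ = (3·18² + 7)/(2·13) ≡ 33/26. 26⁻¹ ≡ 5 (mod 43), so λ ≡ 33·5 ≡ 36.
  x = λ² - 18 - 18 = 1296 - 36 ≡ 13; y = λ·(18 - 13) - 13 ≡ 38. → (13, 38)

(13, 38)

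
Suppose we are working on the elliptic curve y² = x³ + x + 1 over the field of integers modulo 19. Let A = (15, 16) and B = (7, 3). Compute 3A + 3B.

(10, 2)

First 3A:
Repeated addition: build up to 3A.
2A: tangent at (15, 16): λ = (3·15² + 1)/(2·16) ≡ 11/13. 13⁻¹ ≡ 3 (mod 19), so λ ≡ 11·3 ≡ 14.
  x = λ² - 15 - 15 = 196 - 30 ≡ 14; y = λ·(15 - 14) - 16 ≡ 17. → (14, 17)
3A: (14, 17) + (15, 16). λ = (16 - 17)/(15 - 14) ≡ 18/1 mod 19. 1⁻¹ ≡ 1 (mod 19), so λ ≡ 18.
  x = λ² - 14 - 15 = 324 - 29 ≡ 10; y = λ·(14 - 10) - 17 ≡ 17. → (10, 17)
3A = (10, 17).
Next 3B:
Repeated addition: build up to 3B.
2B: tangent at (7, 3): λ = (3·7² + 1)/(2·3) ≡ 15/6. 6⁻¹ ≡ 16 (mod 19), so λ ≡ 15·16 ≡ 12.
  x = λ² - 7 - 7 = 144 - 14 ≡ 16; y = λ·(7 - 16) - 3 ≡ 3. → (16, 3)
3B: (16, 3) + (7, 3). λ = (3 - 3)/(7 - 16) ≡ 0/10 mod 19. 10⁻¹ ≡ 2 (mod 19) since 10·2 = 20 ≡ 1, so λ ≡ 0.
  x = λ² - 16 - 7 = 0 - 23 ≡ 15; y = λ·(16 - 15) - 3 ≡ 16. → (15, 16)
3B = (15, 16).
Finally 3A + 3B:
(10, 17) + (15, 16). λ = (16 - 17)/(15 - 10) ≡ 18/5 mod 19. 5⁻¹ ≡ 4 (mod 19) since 5·4 = 20 ≡ 1, so λ ≡ 15.
  x = λ² - 10 - 15 = 225 - 25 ≡ 10; y = λ·(10 - 10) - 17 ≡ 2. → (10, 2)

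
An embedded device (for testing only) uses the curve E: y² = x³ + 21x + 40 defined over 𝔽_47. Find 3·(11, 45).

(16, 17)

Write Q = (11, 45).
Repeated addition: build up to 3Q.
2Q: tangent at (11, 45): λ = (3·11² + 21)/(2·45) ≡ 8/43. 43⁻¹ ≡ 35 (mod 47) since 43·35 = 1505 ≡ 1, so λ ≡ 8·35 ≡ 45.
  x = λ² - 11 - 11 = 2025 - 22 ≡ 29; y = λ·(11 - 29) - 45 ≡ 38. → (29, 38)
3Q: (29, 38) + (11, 45). λ = (45 - 38)/(11 - 29) ≡ 7/29 mod 47. 29⁻¹ ≡ 13 (mod 47), so λ ≡ 44.
  x = λ² - 29 - 11 = 1936 - 40 ≡ 16; y = λ·(29 - 16) - 38 ≡ 17. → (16, 17)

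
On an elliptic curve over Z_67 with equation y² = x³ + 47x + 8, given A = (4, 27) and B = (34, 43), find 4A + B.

(41, 38)

First 4A:
Repeated addition: build up to 4A.
2A: tangent at (4, 27): λ = (3·4² + 47)/(2·27) ≡ 28/54. 54⁻¹ ≡ 36 (mod 67), so λ ≡ 28·36 ≡ 3.
  x = λ² - 4 - 4 = 9 - 8 ≡ 1; y = λ·(4 - 1) - 27 ≡ 49. → (1, 49)
3A: (1, 49) + (4, 27). λ = (27 - 49)/(4 - 1) ≡ 45/3 mod 67. 3⁻¹ ≡ 45 (mod 67), so λ ≡ 15.
  x = λ² - 1 - 4 = 225 - 5 ≡ 19; y = λ·(1 - 19) - 49 ≡ 16. → (19, 16)
4A: (19, 16) + (4, 27). λ = (27 - 16)/(4 - 19) ≡ 11/52 mod 67. 52⁻¹ ≡ 58 (mod 67) since 52·58 = 3016 ≡ 1, so λ ≡ 35.
  x = λ² - 19 - 4 = 1225 - 23 ≡ 63; y = λ·(19 - 63) - 16 ≡ 52. → (63, 52)
4A = (63, 52).
Finally 4A + B:
(63, 52) + (34, 43). λ = (43 - 52)/(34 - 63) ≡ 58/38 mod 67. 38⁻¹ ≡ 30 (mod 67), so λ ≡ 65.
  x = λ² - 63 - 34 = 4225 - 97 ≡ 41; y = λ·(63 - 41) - 52 ≡ 38. → (41, 38)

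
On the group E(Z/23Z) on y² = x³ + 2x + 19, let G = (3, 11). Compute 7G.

Repeated addition: build up to 7G.
2G: tangent at (3, 11): λ = (3·3² + 2)/(2·11) ≡ 6/22. 22⁻¹ ≡ 22 (mod 23) since 22·22 = 484 ≡ 1, so λ ≡ 6·22 ≡ 17.
  x = λ² - 3 - 3 = 289 - 6 ≡ 7; y = λ·(3 - 7) - 11 ≡ 13. → (7, 13)
3G: (7, 13) + (3, 11). λ = (11 - 13)/(3 - 7) ≡ 21/19 mod 23. 19⁻¹ ≡ 17 (mod 23) since 19·17 = 323 ≡ 1, so λ ≡ 12.
  x = λ² - 7 - 3 = 144 - 10 ≡ 19; y = λ·(7 - 19) - 13 ≡ 4. → (19, 4)
4G: (19, 4) + (3, 11). λ = (11 - 4)/(3 - 19) ≡ 7/7 mod 23. 7⁻¹ ≡ 10 (mod 23), so λ ≡ 1.
  x = λ² - 19 - 3 = 1 - 22 ≡ 2; y = λ·(19 - 2) - 4 ≡ 13. → (2, 13)
5G: (2, 13) + (3, 11). λ = (11 - 13)/(3 - 2) ≡ 21/1 mod 23. 1⁻¹ ≡ 1 (mod 23), so λ ≡ 21.
  x = λ² - 2 - 3 = 441 - 5 ≡ 22; y = λ·(2 - 22) - 13 ≡ 4. → (22, 4)
6G: (22, 4) + (3, 11). λ = (11 - 4)/(3 - 22) ≡ 7/4 mod 23. 4⁻¹ ≡ 6 (mod 23), so λ ≡ 19.
  x = λ² - 22 - 3 = 361 - 25 ≡ 14; y = λ·(22 - 14) - 4 ≡ 10. → (14, 10)
7G: (14, 10) + (3, 11). λ = (11 - 10)/(3 - 14) ≡ 1/12 mod 23. 12⁻¹ ≡ 2 (mod 23), so λ ≡ 2.
  x = λ² - 14 - 3 = 4 - 17 ≡ 10; y = λ·(14 - 10) - 10 ≡ 21. → (10, 21)

(10, 21)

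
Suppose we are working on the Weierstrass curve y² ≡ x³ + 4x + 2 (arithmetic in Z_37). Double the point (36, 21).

(1, 28)

tangent at (36, 21): λ = (3·36² + 4)/(2·21) ≡ 7/5. 5⁻¹ ≡ 15 (mod 37) since 5·15 = 75 ≡ 1, so λ ≡ 7·15 ≡ 31.
  x = λ² - 36 - 36 = 961 - 72 ≡ 1; y = λ·(36 - 1) - 21 ≡ 28. → (1, 28)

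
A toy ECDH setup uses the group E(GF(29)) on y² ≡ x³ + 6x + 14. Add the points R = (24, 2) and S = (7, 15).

(3, 28)

(24, 2) + (7, 15). λ = (15 - 2)/(7 - 24) ≡ 13/12 mod 29. 12⁻¹ ≡ 17 (mod 29), so λ ≡ 18.
  x = λ² - 24 - 7 = 324 - 31 ≡ 3; y = λ·(24 - 3) - 2 ≡ 28. → (3, 28)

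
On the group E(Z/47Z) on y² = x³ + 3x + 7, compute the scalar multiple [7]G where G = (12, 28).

(25, 3)

Repeated addition: build up to 7G.
2G: tangent at (12, 28): λ = (3·12² + 3)/(2·28) ≡ 12/9. 9⁻¹ ≡ 21 (mod 47) since 9·21 = 189 ≡ 1, so λ ≡ 12·21 ≡ 17.
  x = λ² - 12 - 12 = 289 - 24 ≡ 30; y = λ·(12 - 30) - 28 ≡ 42. → (30, 42)
3G: (30, 42) + (12, 28). λ = (28 - 42)/(12 - 30) ≡ 33/29 mod 47. 29⁻¹ ≡ 13 (mod 47) since 29·13 = 377 ≡ 1, so λ ≡ 6.
  x = λ² - 30 - 12 = 36 - 42 ≡ 41; y = λ·(30 - 41) - 42 ≡ 33. → (41, 33)
4G: (41, 33) + (12, 28). λ = (28 - 33)/(12 - 41) ≡ 42/18 mod 47. 18⁻¹ ≡ 34 (mod 47), so λ ≡ 18.
  x = λ² - 41 - 12 = 324 - 53 ≡ 36; y = λ·(41 - 36) - 33 ≡ 10. → (36, 10)
5G: (36, 10) + (12, 28). λ = (28 - 10)/(12 - 36) ≡ 18/23 mod 47. 23⁻¹ ≡ 45 (mod 47) since 23·45 = 1035 ≡ 1, so λ ≡ 11.
  x = λ² - 36 - 12 = 121 - 48 ≡ 26; y = λ·(36 - 26) - 10 ≡ 6. → (26, 6)
6G: (26, 6) + (12, 28). λ = (28 - 6)/(12 - 26) ≡ 22/33 mod 47. 33⁻¹ ≡ 10 (mod 47), so λ ≡ 32.
  x = λ² - 26 - 12 = 1024 - 38 ≡ 46; y = λ·(26 - 46) - 6 ≡ 12. → (46, 12)
7G: (46, 12) + (12, 28). λ = (28 - 12)/(12 - 46) ≡ 16/13 mod 47. 13⁻¹ ≡ 29 (mod 47) since 13·29 = 377 ≡ 1, so λ ≡ 41.
  x = λ² - 46 - 12 = 1681 - 58 ≡ 25; y = λ·(46 - 25) - 12 ≡ 3. → (25, 3)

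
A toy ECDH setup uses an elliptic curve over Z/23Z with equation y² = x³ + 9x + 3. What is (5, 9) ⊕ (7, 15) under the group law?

(20, 15)

(5, 9) + (7, 15). λ = (15 - 9)/(7 - 5) ≡ 6/2 mod 23. 2⁻¹ ≡ 12 (mod 23), so λ ≡ 3.
  x = λ² - 5 - 7 = 9 - 12 ≡ 20; y = λ·(5 - 20) - 9 ≡ 15. → (20, 15)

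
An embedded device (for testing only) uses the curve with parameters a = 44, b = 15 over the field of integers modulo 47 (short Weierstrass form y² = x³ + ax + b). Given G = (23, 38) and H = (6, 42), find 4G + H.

(16, 31)

First 4G:
Repeated addition: build up to 4G.
2G: tangent at (23, 38): λ = (3·23² + 44)/(2·38) ≡ 33/29. 29⁻¹ ≡ 13 (mod 47) since 29·13 = 377 ≡ 1, so λ ≡ 33·13 ≡ 6.
  x = λ² - 23 - 23 = 36 - 46 ≡ 37; y = λ·(23 - 37) - 38 ≡ 19. → (37, 19)
3G: (37, 19) + (23, 38). λ = (38 - 19)/(23 - 37) ≡ 19/33 mod 47. 33⁻¹ ≡ 10 (mod 47), so λ ≡ 2.
  x = λ² - 37 - 23 = 4 - 60 ≡ 38; y = λ·(37 - 38) - 19 ≡ 26. → (38, 26)
4G: (38, 26) + (23, 38). λ = (38 - 26)/(23 - 38) ≡ 12/32 mod 47. 32⁻¹ ≡ 25 (mod 47), so λ ≡ 18.
  x = λ² - 38 - 23 = 324 - 61 ≡ 28; y = λ·(38 - 28) - 26 ≡ 13. → (28, 13)
4G = (28, 13).
Finally 4G + H:
(28, 13) + (6, 42). λ = (42 - 13)/(6 - 28) ≡ 29/25 mod 47. 25⁻¹ ≡ 32 (mod 47), so λ ≡ 35.
  x = λ² - 28 - 6 = 1225 - 34 ≡ 16; y = λ·(28 - 16) - 13 ≡ 31. → (16, 31)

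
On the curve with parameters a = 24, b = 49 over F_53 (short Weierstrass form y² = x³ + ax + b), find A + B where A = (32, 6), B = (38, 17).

(32, 47)

(32, 6) + (38, 17). λ = (17 - 6)/(38 - 32) ≡ 11/6 mod 53. 6⁻¹ ≡ 9 (mod 53), so λ ≡ 46.
  x = λ² - 32 - 38 = 2116 - 70 ≡ 32; y = λ·(32 - 32) - 6 ≡ 47. → (32, 47)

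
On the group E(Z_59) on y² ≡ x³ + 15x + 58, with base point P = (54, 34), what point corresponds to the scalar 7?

(57, 16)

Double-and-add on 7 = (111)₂. Start with P = (54, 34) for the leading 1-bit.
double: tangent at (54, 34): λ = (3·54² + 15)/(2·34) ≡ 31/9. 9⁻¹ ≡ 46 (mod 59), so λ ≡ 31·46 ≡ 10.
  x = λ² - 54 - 54 = 100 - 108 ≡ 51; y = λ·(54 - 51) - 34 ≡ 55. → (51, 55)
add P: (51, 55) + (54, 34). λ = (34 - 55)/(54 - 51) ≡ 38/3 mod 59. 3⁻¹ ≡ 20 (mod 59) since 3·20 = 60 ≡ 1, so λ ≡ 52.
  x = λ² - 51 - 54 = 2704 - 105 ≡ 3; y = λ·(51 - 3) - 55 ≡ 22. → (3, 22)
double: tangent at (3, 22): λ = (3·3² + 15)/(2·22) ≡ 42/44. 44⁻¹ ≡ 55 (mod 59), so λ ≡ 42·55 ≡ 9.
  x = λ² - 3 - 3 = 81 - 6 ≡ 16; y = λ·(3 - 16) - 22 ≡ 38. → (16, 38)
add P: (16, 38) + (54, 34). λ = (34 - 38)/(54 - 16) ≡ 55/38 mod 59. 38⁻¹ ≡ 14 (mod 59), so λ ≡ 3.
  x = λ² - 16 - 54 = 9 - 70 ≡ 57; y = λ·(16 - 57) - 38 ≡ 16. → (57, 16)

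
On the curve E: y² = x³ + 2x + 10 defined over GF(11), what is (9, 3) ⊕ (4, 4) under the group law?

(9, 3) + (4, 4). λ = (4 - 3)/(4 - 9) ≡ 1/6 mod 11. 6⁻¹ ≡ 2 (mod 11), so λ ≡ 2.
  x = λ² - 9 - 4 = 4 - 13 ≡ 2; y = λ·(9 - 2) - 3 ≡ 0. → (2, 0)

(2, 0)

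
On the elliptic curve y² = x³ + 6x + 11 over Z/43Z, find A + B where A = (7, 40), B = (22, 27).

(7, 40) + (22, 27). λ = (27 - 40)/(22 - 7) ≡ 30/15 mod 43. 15⁻¹ ≡ 23 (mod 43), so λ ≡ 2.
  x = λ² - 7 - 22 = 4 - 29 ≡ 18; y = λ·(7 - 18) - 40 ≡ 24. → (18, 24)

(18, 24)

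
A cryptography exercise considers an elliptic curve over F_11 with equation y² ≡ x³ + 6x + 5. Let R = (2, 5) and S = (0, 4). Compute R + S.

(1, 1)

(2, 5) + (0, 4). λ = (4 - 5)/(0 - 2) ≡ 10/9 mod 11. 9⁻¹ ≡ 5 (mod 11) since 9·5 = 45 ≡ 1, so λ ≡ 6.
  x = λ² - 2 - 0 = 36 - 2 ≡ 1; y = λ·(2 - 1) - 5 ≡ 1. → (1, 1)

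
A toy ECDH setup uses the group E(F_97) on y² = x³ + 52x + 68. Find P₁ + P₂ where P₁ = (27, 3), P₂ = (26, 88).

(27, 3) + (26, 88). λ = (88 - 3)/(26 - 27) ≡ 85/96 mod 97. 96⁻¹ ≡ 96 (mod 97) since 96·96 = 9216 ≡ 1, so λ ≡ 12.
  x = λ² - 27 - 26 = 144 - 53 ≡ 91; y = λ·(27 - 91) - 3 ≡ 5. → (91, 5)

(91, 5)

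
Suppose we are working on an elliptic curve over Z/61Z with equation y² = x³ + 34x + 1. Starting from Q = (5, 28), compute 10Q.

Double-and-add on 10 = (1010)₂. Start with Q = (5, 28) for the leading 1-bit.
double: tangent at (5, 28): λ = (3·5² + 34)/(2·28) ≡ 48/56. 56⁻¹ ≡ 12 (mod 61) since 56·12 = 672 ≡ 1, so λ ≡ 48·12 ≡ 27.
  x = λ² - 5 - 5 = 729 - 10 ≡ 48; y = λ·(5 - 48) - 28 ≡ 31. → (48, 31)
double: tangent at (48, 31): λ = (3·48² + 34)/(2·31) ≡ 53/1. 1⁻¹ ≡ 1 (mod 61), so λ ≡ 53·1 ≡ 53.
  x = λ² - 48 - 48 = 2809 - 96 ≡ 29; y = λ·(48 - 29) - 31 ≡ 0. → (29, 0)
add Q: (29, 0) + (5, 28). λ = (28 - 0)/(5 - 29) ≡ 28/37 mod 61. 37⁻¹ ≡ 33 (mod 61), so λ ≡ 9.
  x = λ² - 29 - 5 = 81 - 34 ≡ 47; y = λ·(29 - 47) - 0 ≡ 21. → (47, 21)
double: tangent at (47, 21): λ = (3·47² + 34)/(2·21) ≡ 12/42. 42⁻¹ ≡ 16 (mod 61) since 42·16 = 672 ≡ 1, so λ ≡ 12·16 ≡ 9.
  x = λ² - 47 - 47 = 81 - 94 ≡ 48; y = λ·(47 - 48) - 21 ≡ 31. → (48, 31)

(48, 31)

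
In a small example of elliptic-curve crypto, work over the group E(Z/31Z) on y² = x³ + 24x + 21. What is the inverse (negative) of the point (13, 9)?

-(13, 9) = (13, -9 mod 31) = (13, 22).

(13, 22)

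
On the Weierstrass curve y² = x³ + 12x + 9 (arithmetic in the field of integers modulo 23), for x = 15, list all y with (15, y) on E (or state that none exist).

none

x³ + 12x + 9 = 3564 ≡ 22 (mod 23).
22 is a non-residue mod 23; no y exists.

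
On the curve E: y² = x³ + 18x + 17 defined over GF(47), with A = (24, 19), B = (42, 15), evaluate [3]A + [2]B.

(0, 8)

First 3A:
Repeated addition: build up to 3A.
2A: tangent at (24, 19): λ = (3·24² + 18)/(2·19) ≡ 7/38. 38⁻¹ ≡ 26 (mod 47), so λ ≡ 7·26 ≡ 41.
  x = λ² - 24 - 24 = 1681 - 48 ≡ 35; y = λ·(24 - 35) - 19 ≡ 0. → (35, 0)
3A: (35, 0) + (24, 19). λ = (19 - 0)/(24 - 35) ≡ 19/36 mod 47. 36⁻¹ ≡ 17 (mod 47), so λ ≡ 41.
  x = λ² - 35 - 24 = 1681 - 59 ≡ 24; y = λ·(35 - 24) - 0 ≡ 28. → (24, 28)
3A = (24, 28).
Next 2B:
Repeated addition: build up to 2B.
2B: tangent at (42, 15): λ = (3·42² + 18)/(2·15) ≡ 46/30. 30⁻¹ ≡ 11 (mod 47), so λ ≡ 46·11 ≡ 36.
  x = λ² - 42 - 42 = 1296 - 84 ≡ 37; y = λ·(42 - 37) - 15 ≡ 24. → (37, 24)
2B = (37, 24).
Finally 3A + 2B:
(24, 28) + (37, 24). λ = (24 - 28)/(37 - 24) ≡ 43/13 mod 47. 13⁻¹ ≡ 29 (mod 47), so λ ≡ 25.
  x = λ² - 24 - 37 = 625 - 61 ≡ 0; y = λ·(24 - 0) - 28 ≡ 8. → (0, 8)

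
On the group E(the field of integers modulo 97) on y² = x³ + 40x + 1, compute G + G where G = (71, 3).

tangent at (71, 3): λ = (3·71² + 40)/(2·3) ≡ 31/6. 6⁻¹ ≡ 81 (mod 97), so λ ≡ 31·81 ≡ 86.
  x = λ² - 71 - 71 = 7396 - 142 ≡ 76; y = λ·(71 - 76) - 3 ≡ 52. → (76, 52)

(76, 52)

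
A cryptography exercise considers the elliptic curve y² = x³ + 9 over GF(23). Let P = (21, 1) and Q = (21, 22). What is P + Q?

The two points share x = 21 and their y-coordinates satisfy 1 + 22 ≡ 0 (mod 23), so they are inverses. Their sum is O.

O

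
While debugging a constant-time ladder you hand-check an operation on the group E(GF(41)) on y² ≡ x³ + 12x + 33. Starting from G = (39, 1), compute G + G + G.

Repeated addition: build up to 3G.
2G: tangent at (39, 1): λ = (3·39² + 12)/(2·1) ≡ 24/2. 2⁻¹ ≡ 21 (mod 41), so λ ≡ 24·21 ≡ 12.
  x = λ² - 39 - 39 = 144 - 78 ≡ 25; y = λ·(39 - 25) - 1 ≡ 3. → (25, 3)
3G: (25, 3) + (39, 1). λ = (1 - 3)/(39 - 25) ≡ 39/14 mod 41. 14⁻¹ ≡ 3 (mod 41), so λ ≡ 35.
  x = λ² - 25 - 39 = 1225 - 64 ≡ 13; y = λ·(25 - 13) - 3 ≡ 7. → (13, 7)

(13, 7)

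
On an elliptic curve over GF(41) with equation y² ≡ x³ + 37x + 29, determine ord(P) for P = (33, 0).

2

2P: (33, 0) + (33, 0): same x and y₁ ≡ -y₂, so the sum is O.
2P = O, so the order is 2.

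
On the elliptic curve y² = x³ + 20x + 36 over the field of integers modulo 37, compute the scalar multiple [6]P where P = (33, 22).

(20, 0)

Double-and-add on 6 = (110)₂. Start with P = (33, 22) for the leading 1-bit.
double: tangent at (33, 22): λ = (3·33² + 20)/(2·22) ≡ 31/7. 7⁻¹ ≡ 16 (mod 37), so λ ≡ 31·16 ≡ 15.
  x = λ² - 33 - 33 = 225 - 66 ≡ 11; y = λ·(33 - 11) - 22 ≡ 12. → (11, 12)
add P: (11, 12) + (33, 22). λ = (22 - 12)/(33 - 11) ≡ 10/22 mod 37. 22⁻¹ ≡ 32 (mod 37), so λ ≡ 24.
  x = λ² - 11 - 33 = 576 - 44 ≡ 14; y = λ·(11 - 14) - 12 ≡ 27. → (14, 27)
double: tangent at (14, 27): λ = (3·14² + 20)/(2·27) ≡ 16/17. 17⁻¹ ≡ 24 (mod 37), so λ ≡ 16·24 ≡ 14.
  x = λ² - 14 - 14 = 196 - 28 ≡ 20; y = λ·(14 - 20) - 27 ≡ 0. → (20, 0)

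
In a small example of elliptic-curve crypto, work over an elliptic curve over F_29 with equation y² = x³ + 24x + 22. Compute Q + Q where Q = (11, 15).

(20, 11)

tangent at (11, 15): λ = (3·11² + 24)/(2·15) ≡ 10/1. 1⁻¹ ≡ 1 (mod 29), so λ ≡ 10·1 ≡ 10.
  x = λ² - 11 - 11 = 100 - 22 ≡ 20; y = λ·(11 - 20) - 15 ≡ 11. → (20, 11)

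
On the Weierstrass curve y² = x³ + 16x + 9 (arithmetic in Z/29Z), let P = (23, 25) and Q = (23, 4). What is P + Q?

The two points share x = 23 and their y-coordinates satisfy 25 + 4 ≡ 0 (mod 29), so they are inverses. Their sum is ∞.

O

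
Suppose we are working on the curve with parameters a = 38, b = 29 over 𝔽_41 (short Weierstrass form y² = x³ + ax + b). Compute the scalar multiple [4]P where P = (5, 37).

(27, 19)

Repeated addition: build up to 4P.
2P: tangent at (5, 37): λ = (3·5² + 38)/(2·37) ≡ 31/33. 33⁻¹ ≡ 5 (mod 41), so λ ≡ 31·5 ≡ 32.
  x = λ² - 5 - 5 = 1024 - 10 ≡ 30; y = λ·(5 - 30) - 37 ≡ 24. → (30, 24)
3P: (30, 24) + (5, 37). λ = (37 - 24)/(5 - 30) ≡ 13/16 mod 41. 16⁻¹ ≡ 18 (mod 41), so λ ≡ 29.
  x = λ² - 30 - 5 = 841 - 35 ≡ 27; y = λ·(30 - 27) - 24 ≡ 22. → (27, 22)
4P: (27, 22) + (5, 37). λ = (37 - 22)/(5 - 27) ≡ 15/19 mod 41. 19⁻¹ ≡ 13 (mod 41), so λ ≡ 31.
  x = λ² - 27 - 5 = 961 - 32 ≡ 27; y = λ·(27 - 27) - 22 ≡ 19. → (27, 19)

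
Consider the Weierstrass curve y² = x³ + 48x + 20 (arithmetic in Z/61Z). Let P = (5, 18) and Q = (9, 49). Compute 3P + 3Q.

(50, 33)

First 3P:
Repeated addition: build up to 3P.
2P: tangent at (5, 18): λ = (3·5² + 48)/(2·18) ≡ 1/36. 36⁻¹ ≡ 39 (mod 61) since 36·39 = 1404 ≡ 1, so λ ≡ 1·39 ≡ 39.
  x = λ² - 5 - 5 = 1521 - 10 ≡ 47; y = λ·(5 - 47) - 18 ≡ 52. → (47, 52)
3P: (47, 52) + (5, 18). λ = (18 - 52)/(5 - 47) ≡ 27/19 mod 61. 19⁻¹ ≡ 45 (mod 61), so λ ≡ 56.
  x = λ² - 47 - 5 = 3136 - 52 ≡ 34; y = λ·(47 - 34) - 52 ≡ 5. → (34, 5)
3P = (34, 5).
Next 3Q:
Repeated addition: build up to 3Q.
2Q: tangent at (9, 49): λ = (3·9² + 48)/(2·49) ≡ 47/37. 37⁻¹ ≡ 33 (mod 61) since 37·33 = 1221 ≡ 1, so λ ≡ 47·33 ≡ 26.
  x = λ² - 9 - 9 = 676 - 18 ≡ 48; y = λ·(9 - 48) - 49 ≡ 35. → (48, 35)
3Q: (48, 35) + (9, 49). λ = (49 - 35)/(9 - 48) ≡ 14/22 mod 61. 22⁻¹ ≡ 25 (mod 61), so λ ≡ 45.
  x = λ² - 48 - 9 = 2025 - 57 ≡ 16; y = λ·(48 - 16) - 35 ≡ 2. → (16, 2)
3Q = (16, 2).
Finally 3P + 3Q:
(34, 5) + (16, 2). λ = (2 - 5)/(16 - 34) ≡ 58/43 mod 61. 43⁻¹ ≡ 44 (mod 61) since 43·44 = 1892 ≡ 1, so λ ≡ 51.
  x = λ² - 34 - 16 = 2601 - 50 ≡ 50; y = λ·(34 - 50) - 5 ≡ 33. → (50, 33)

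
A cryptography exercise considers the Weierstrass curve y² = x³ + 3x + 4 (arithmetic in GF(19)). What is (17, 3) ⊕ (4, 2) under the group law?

(17, 3) + (4, 2). λ = (2 - 3)/(4 - 17) ≡ 18/6 mod 19. 6⁻¹ ≡ 16 (mod 19) since 6·16 = 96 ≡ 1, so λ ≡ 3.
  x = λ² - 17 - 4 = 9 - 21 ≡ 7; y = λ·(17 - 7) - 3 ≡ 8. → (7, 8)

(7, 8)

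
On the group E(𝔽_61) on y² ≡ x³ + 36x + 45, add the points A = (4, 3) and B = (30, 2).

(15, 42)

(4, 3) + (30, 2). λ = (2 - 3)/(30 - 4) ≡ 60/26 mod 61. 26⁻¹ ≡ 54 (mod 61), so λ ≡ 7.
  x = λ² - 4 - 30 = 49 - 34 ≡ 15; y = λ·(4 - 15) - 3 ≡ 42. → (15, 42)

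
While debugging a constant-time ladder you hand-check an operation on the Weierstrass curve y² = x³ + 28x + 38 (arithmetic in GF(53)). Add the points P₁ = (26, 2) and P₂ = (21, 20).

(26, 2) + (21, 20). λ = (20 - 2)/(21 - 26) ≡ 18/48 mod 53. 48⁻¹ ≡ 21 (mod 53) since 48·21 = 1008 ≡ 1, so λ ≡ 7.
  x = λ² - 26 - 21 = 49 - 47 ≡ 2; y = λ·(26 - 2) - 2 ≡ 7. → (2, 7)

(2, 7)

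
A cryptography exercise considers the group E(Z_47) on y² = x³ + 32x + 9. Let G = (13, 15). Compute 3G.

(17, 25)

Repeated addition: build up to 3G.
2G: tangent at (13, 15): λ = (3·13² + 32)/(2·15) ≡ 22/30. 30⁻¹ ≡ 11 (mod 47), so λ ≡ 22·11 ≡ 7.
  x = λ² - 13 - 13 = 49 - 26 ≡ 23; y = λ·(13 - 23) - 15 ≡ 9. → (23, 9)
3G: (23, 9) + (13, 15). λ = (15 - 9)/(13 - 23) ≡ 6/37 mod 47. 37⁻¹ ≡ 14 (mod 47), so λ ≡ 37.
  x = λ² - 23 - 13 = 1369 - 36 ≡ 17; y = λ·(23 - 17) - 9 ≡ 25. → (17, 25)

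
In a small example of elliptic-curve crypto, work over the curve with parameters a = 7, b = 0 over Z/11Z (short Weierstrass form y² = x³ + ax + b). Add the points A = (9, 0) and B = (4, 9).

(3, 9)

(9, 0) + (4, 9). λ = (9 - 0)/(4 - 9) ≡ 9/6 mod 11. 6⁻¹ ≡ 2 (mod 11), so λ ≡ 7.
  x = λ² - 9 - 4 = 49 - 13 ≡ 3; y = λ·(9 - 3) - 0 ≡ 9. → (3, 9)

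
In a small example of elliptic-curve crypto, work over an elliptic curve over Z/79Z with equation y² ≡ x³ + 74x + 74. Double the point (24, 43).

(63, 18)

tangent at (24, 43): λ = (3·24² + 74)/(2·43) ≡ 64/7. 7⁻¹ ≡ 34 (mod 79), so λ ≡ 64·34 ≡ 43.
  x = λ² - 24 - 24 = 1849 - 48 ≡ 63; y = λ·(24 - 63) - 43 ≡ 18. → (63, 18)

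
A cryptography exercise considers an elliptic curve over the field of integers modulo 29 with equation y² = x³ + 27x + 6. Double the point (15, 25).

tangent at (15, 25): λ = (3·15² + 27)/(2·25) ≡ 6/21. 21⁻¹ ≡ 18 (mod 29), so λ ≡ 6·18 ≡ 21.
  x = λ² - 15 - 15 = 441 - 30 ≡ 5; y = λ·(15 - 5) - 25 ≡ 11. → (5, 11)

(5, 11)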